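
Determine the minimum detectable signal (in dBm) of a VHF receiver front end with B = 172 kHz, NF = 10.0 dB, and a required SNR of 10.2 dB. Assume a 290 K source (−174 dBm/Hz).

−101.4 dBm

Sensitivity = −174 + 10 log₁₀(B) + NF + SNR_min
= −174 + 52.36 + 10.0 + 10.2
= −101.44 dBm → −101.4 dBm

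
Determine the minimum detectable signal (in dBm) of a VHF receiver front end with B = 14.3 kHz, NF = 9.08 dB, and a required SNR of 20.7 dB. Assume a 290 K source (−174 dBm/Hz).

Sensitivity = −174 + 10 log₁₀(B) + NF + SNR_min
= −174 + 41.55 + 9.08 + 20.7
= −102.67 dBm → −102.7 dBm

−102.7 dBm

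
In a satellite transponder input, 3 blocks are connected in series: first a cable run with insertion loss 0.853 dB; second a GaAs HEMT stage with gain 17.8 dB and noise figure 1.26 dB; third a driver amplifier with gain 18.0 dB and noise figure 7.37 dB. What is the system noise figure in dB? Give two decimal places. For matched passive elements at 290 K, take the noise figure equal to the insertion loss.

Convert to linear (a loss of L dB is a gain of −L dB): F_i = 10^(NF_i/10), G_i = 10^(G_i,dB/10)
  Stage 1: F_1 = 10^(0.853/10) = 1.217, G_1 = 10^(−0.853/10) = 0.8217
  Stage 2: F_2 = 10^(1.26/10) = 1.337, G_2 = 10^(17.8/10) = 60.26
  Stage 3: F_3 = 10^(7.37/10) = 5.458, G_3 = 10^(18.0/10) = 63.10
Friis cascade:
  F = 1.217 + (1.337 − 1)/0.8217 + (5.458 − 1)/49.51 = 1.717
NF = 10 log₁₀(1.717) = 2.35 dB

2.35 dB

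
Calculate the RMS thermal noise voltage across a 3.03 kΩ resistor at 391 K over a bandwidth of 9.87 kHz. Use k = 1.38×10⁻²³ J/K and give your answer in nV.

V_n = √(4kTRB)
4kTRB = 4 × 1.38×10⁻²³ × 391 × 3.03×10³ × 9.87×10³ = 6.45×10⁻¹³ V²
V_n = √(6.45×10⁻¹³) = 8.03×10⁻⁷ V = 803 nV

803 nV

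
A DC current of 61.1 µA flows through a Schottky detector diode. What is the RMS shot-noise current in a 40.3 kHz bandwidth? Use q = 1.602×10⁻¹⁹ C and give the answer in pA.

888 pA

I_n = √(2qI·B)
2qI·B = 2 × 1.602×10⁻¹⁹ × 6.11×10⁻⁵ × 4.03×10⁴ = 7.89×10⁻¹⁹ A²
I_n = √(7.89×10⁻¹⁹) = 8.88×10⁻¹⁰ A = 888 pA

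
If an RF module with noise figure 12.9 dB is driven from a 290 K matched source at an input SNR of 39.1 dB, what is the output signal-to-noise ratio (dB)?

By definition F = SNR_in/SNR_out, so in dB: SNR_out = SNR_in − NF
SNR_out = 39.1 − 12.9 = 26.2 dB

26.2 dB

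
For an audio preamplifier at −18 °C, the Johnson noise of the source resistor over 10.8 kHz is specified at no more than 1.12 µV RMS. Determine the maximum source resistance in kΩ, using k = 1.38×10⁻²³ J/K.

8.25 kΩ

T = −18 °C + 273.15 = 255.15 K
Johnson–Nyquist: V_n = √(4kTRB) ⇒ R = V_n² / (4kTB)
4kTB = 4 × 1.38×10⁻²³ × 255.15 × 1.08×10⁴ = 1.52×10⁻¹⁶
R = (1.12×10⁻⁶)² / 1.52×10⁻¹⁶ = 8.25×10³ Ω = 8.25 kΩ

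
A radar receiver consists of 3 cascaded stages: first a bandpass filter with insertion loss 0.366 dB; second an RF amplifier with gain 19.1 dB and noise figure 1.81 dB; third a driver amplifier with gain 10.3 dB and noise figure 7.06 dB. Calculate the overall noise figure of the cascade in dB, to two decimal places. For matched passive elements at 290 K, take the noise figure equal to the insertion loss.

Convert to linear (a loss of L dB is a gain of −L dB): F_i = 10^(NF_i/10), G_i = 10^(G_i,dB/10)
  Stage 1: F_1 = 10^(0.366/10) = 1.088, G_1 = 10^(−0.366/10) = 0.9192
  Stage 2: F_2 = 10^(1.81/10) = 1.517, G_2 = 10^(19.1/10) = 81.28
  Stage 3: F_3 = 10^(7.06/10) = 5.082, G_3 = 10^(10.3/10) = 10.72
Friis cascade:
  F = 1.088 + (1.517 − 1)/0.9192 + (5.082 − 1)/74.71 = 1.705
NF = 10 log₁₀(1.705) = 2.32 dB

2.32 dB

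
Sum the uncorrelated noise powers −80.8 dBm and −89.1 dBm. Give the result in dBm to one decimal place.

Convert to linear, add, convert back:
P₁ = 8.32×10⁻¹² W, P₂ = 1.23×10⁻¹² W
P_tot = 9.55×10⁻¹² W → 10 log₁₀(P_tot / 10⁻³) = −80.2 dBm

−80.2 dBm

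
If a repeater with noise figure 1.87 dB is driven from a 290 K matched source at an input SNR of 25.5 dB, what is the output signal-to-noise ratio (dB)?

By definition F = SNR_in/SNR_out, so in dB: SNR_out = SNR_in − NF
SNR_out = 25.5 − 1.87 = 23.63 dB

23.63 dB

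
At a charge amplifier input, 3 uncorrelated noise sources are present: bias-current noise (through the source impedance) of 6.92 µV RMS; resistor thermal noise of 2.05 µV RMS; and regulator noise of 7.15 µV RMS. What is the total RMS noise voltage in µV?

10.2 µV

Uncorrelated sources add in power (mean-square): V_tot = √(ΣV_i²)
V_tot = √[(6.92×10⁻⁶)² + (2.05×10⁻⁶)² + (7.15×10⁻⁶)²] = 1.02×10⁻⁵ V = 10.2 µV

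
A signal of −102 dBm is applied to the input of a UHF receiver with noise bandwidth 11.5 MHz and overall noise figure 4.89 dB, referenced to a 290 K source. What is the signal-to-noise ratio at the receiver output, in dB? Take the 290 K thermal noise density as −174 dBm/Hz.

Noise floor: N = −174 + 10 log₁₀(B) + NF
10 log₁₀(1.15×10⁷) = 70.61 dB
N = −174 + 70.61 + 4.89 = −98.50 dBm
SNR = P_sig − N = −102 − (−98.50) = −3.50 dB → −3.5 dB

−3.5 dB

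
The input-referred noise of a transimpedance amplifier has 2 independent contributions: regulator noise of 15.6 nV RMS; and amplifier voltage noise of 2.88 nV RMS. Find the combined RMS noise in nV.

15.9 nV

Uncorrelated sources add in power (mean-square): V_tot = √(ΣV_i²)
V_tot = √[(1.56×10⁻⁸)² + (2.88×10⁻⁹)²] = 1.59×10⁻⁸ V = 15.9 nV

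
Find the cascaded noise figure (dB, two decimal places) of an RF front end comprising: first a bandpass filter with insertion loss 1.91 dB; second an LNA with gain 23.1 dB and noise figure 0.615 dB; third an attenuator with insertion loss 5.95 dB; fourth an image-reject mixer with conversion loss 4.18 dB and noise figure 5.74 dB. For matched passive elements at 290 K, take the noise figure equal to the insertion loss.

Convert to linear (a loss of L dB is a gain of −L dB): F_i = 10^(NF_i/10), G_i = 10^(G_i,dB/10)
  Stage 1: F_1 = 10^(1.91/10) = 1.552, G_1 = 10^(−1.91/10) = 0.6442
  Stage 2: F_2 = 10^(0.615/10) = 1.152, G_2 = 10^(23.1/10) = 204.2
  Stage 3: F_3 = 10^(5.95/10) = 3.936, G_3 = 10^(−5.95/10) = 0.2541
  Stage 4: F_4 = 10^(5.74/10) = 3.750, G_4 = 10^(−4.18/10) = 0.3819
Friis cascade:
  F = 1.552 + (1.152 − 1)/0.6442 + (3.936 − 1)/131.5 + (3.750 − 1)/33.42 = 1.893
NF = 10 log₁₀(1.893) = 2.77 dB

2.77 dB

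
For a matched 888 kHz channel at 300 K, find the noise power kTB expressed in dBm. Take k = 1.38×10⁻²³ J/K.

P_n = kTB = 1.38×10⁻²³ × 300 × 8.88×10⁵ = 3.68×10⁻¹⁵ W
In dBm: 10 log₁₀(3.68×10⁻¹⁵ / 10⁻³) = −114.3 dBm

−114.3 dBm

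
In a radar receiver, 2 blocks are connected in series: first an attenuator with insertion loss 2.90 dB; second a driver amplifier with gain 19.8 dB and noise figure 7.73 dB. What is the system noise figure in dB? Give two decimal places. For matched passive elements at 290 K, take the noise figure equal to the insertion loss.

10.63 dB

Convert to linear (a loss of L dB is a gain of −L dB): F_i = 10^(NF_i/10), G_i = 10^(G_i,dB/10)
  Stage 1: F_1 = 10^(2.90/10) = 1.950, G_1 = 10^(−2.90/10) = 0.5129
  Stage 2: F_2 = 10^(7.73/10) = 5.929, G_2 = 10^(19.8/10) = 95.50
Friis cascade:
  F = 1.950 + (5.929 − 1)/0.5129 = 11.56
NF = 10 log₁₀(11.56) = 10.63 dB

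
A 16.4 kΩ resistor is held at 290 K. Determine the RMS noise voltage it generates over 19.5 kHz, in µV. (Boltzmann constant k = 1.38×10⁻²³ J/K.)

V_n = √(4kTRB)
4kTRB = 4 × 1.38×10⁻²³ × 290 × 1.64×10⁴ × 1.95×10⁴ = 5.12×10⁻¹² V²
V_n = √(5.12×10⁻¹²) = 2.26×10⁻⁶ V = 2.26 µV

2.26 µV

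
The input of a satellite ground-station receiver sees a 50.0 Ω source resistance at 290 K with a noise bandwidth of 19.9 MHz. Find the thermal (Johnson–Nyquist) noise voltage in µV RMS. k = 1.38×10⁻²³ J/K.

V_n = √(4kTRB)
4kTRB = 4 × 1.38×10⁻²³ × 290 × 5.00×10¹ × 1.99×10⁷ = 1.59×10⁻¹¹ V²
V_n = √(1.59×10⁻¹¹) = 3.99×10⁻⁶ V = 3.99 µV

3.99 µV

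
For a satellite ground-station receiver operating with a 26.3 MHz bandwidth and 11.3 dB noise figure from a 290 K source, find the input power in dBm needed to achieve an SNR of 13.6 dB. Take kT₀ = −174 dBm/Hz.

−74.9 dBm

Sensitivity = −174 + 10 log₁₀(B) + NF + SNR_min
= −174 + 74.2 + 11.3 + 13.6
= −74.9 dBm → −74.9 dBm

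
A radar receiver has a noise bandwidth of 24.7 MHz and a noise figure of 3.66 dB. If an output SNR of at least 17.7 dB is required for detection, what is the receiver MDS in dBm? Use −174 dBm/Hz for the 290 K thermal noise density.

Sensitivity = −174 + 10 log₁₀(B) + NF + SNR_min
= −174 + 73.93 + 3.66 + 17.7
= −78.71 dBm → −78.7 dBm

−78.7 dBm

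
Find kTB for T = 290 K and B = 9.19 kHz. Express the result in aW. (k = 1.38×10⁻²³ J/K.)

P_n = kTB = 1.38×10⁻²³ × 290 × 9.19×10³ = 3.68×10⁻¹⁷ W = 36.8 aW

36.8 aW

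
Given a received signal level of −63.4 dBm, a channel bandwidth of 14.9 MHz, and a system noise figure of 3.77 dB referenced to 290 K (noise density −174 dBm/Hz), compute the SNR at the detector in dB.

35.1 dB

Noise floor: N = −174 + 10 log₁₀(B) + NF
10 log₁₀(1.49×10⁷) = 71.73 dB
N = −174 + 71.73 + 3.77 = −98.50 dBm
SNR = P_sig − N = −63.4 − (−98.50) = 35.10 dB → 35.1 dB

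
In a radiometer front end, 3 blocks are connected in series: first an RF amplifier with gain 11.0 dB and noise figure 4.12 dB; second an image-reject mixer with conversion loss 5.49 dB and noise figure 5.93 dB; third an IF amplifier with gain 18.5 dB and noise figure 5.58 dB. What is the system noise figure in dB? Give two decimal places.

5.50 dB

Convert to linear (a loss of L dB is a gain of −L dB): F_i = 10^(NF_i/10), G_i = 10^(G_i,dB/10)
  Stage 1: F_1 = 10^(4.12/10) = 2.582, G_1 = 10^(11.0/10) = 12.59
  Stage 2: F_2 = 10^(5.93/10) = 3.917, G_2 = 10^(−5.49/10) = 0.2825
  Stage 3: F_3 = 10^(5.58/10) = 3.614, G_3 = 10^(18.5/10) = 70.79
Friis cascade:
  F = 2.582 + (3.917 − 1)/12.59 + (3.614 − 1)/3.556 = 3.549
NF = 10 log₁₀(3.549) = 5.50 dB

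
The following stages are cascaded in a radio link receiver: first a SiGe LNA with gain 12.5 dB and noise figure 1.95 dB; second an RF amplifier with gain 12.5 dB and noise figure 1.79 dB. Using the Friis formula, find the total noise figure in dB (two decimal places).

2.03 dB

Convert to linear (a loss of L dB is a gain of −L dB): F_i = 10^(NF_i/10), G_i = 10^(G_i,dB/10)
  Stage 1: F_1 = 10^(1.95/10) = 1.567, G_1 = 10^(12.5/10) = 17.78
  Stage 2: F_2 = 10^(1.79/10) = 1.510, G_2 = 10^(12.5/10) = 17.78
Friis cascade:
  F = 1.567 + (1.510 − 1)/17.78 = 1.595
NF = 10 log₁₀(1.595) = 2.03 dB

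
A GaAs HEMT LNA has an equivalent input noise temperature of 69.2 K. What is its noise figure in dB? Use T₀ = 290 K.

0.929 dB

F = 1 + T_e/T₀ = 1 + 69.2/290 = 1.23862
NF = 10 log₁₀(1.23862) = 0.929 dB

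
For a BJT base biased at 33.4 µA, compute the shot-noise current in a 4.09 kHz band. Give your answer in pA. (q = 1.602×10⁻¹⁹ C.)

209 pA

I_n = √(2qI·B)
2qI·B = 2 × 1.602×10⁻¹⁹ × 3.34×10⁻⁵ × 4.09×10³ = 4.38×10⁻²⁰ A²
I_n = √(4.38×10⁻²⁰) = 2.09×10⁻¹⁰ A = 209 pA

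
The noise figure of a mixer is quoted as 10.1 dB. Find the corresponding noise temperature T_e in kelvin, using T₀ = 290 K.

F = 10^(10.1/10) = 10.2329
T_e = (F − 1)·T₀ = (10.2329 − 1) × 290 = 2678 K

2678 K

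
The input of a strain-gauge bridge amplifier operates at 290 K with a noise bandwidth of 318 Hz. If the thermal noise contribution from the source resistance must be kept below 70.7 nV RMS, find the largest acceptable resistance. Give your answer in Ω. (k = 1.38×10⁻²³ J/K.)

982 Ω

Johnson–Nyquist: V_n = √(4kTRB) ⇒ R = V_n² / (4kTB)
4kTB = 4 × 1.38×10⁻²³ × 290 × 3.18×10² = 5.09×10⁻¹⁸
R = (7.07×10⁻⁸)² / 5.09×10⁻¹⁸ = 9.82×10² Ω = 982 Ω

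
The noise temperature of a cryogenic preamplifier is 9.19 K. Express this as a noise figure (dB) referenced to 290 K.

0.135 dB

F = 1 + T_e/T₀ = 1 + 9.19/290 = 1.03169
NF = 10 log₁₀(1.03169) = 0.135 dB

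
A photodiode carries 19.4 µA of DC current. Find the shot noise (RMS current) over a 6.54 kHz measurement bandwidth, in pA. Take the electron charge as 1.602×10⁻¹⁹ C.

I_n = √(2qI·B)
2qI·B = 2 × 1.602×10⁻¹⁹ × 1.94×10⁻⁵ × 6.54×10³ = 4.07×10⁻²⁰ A²
I_n = √(4.07×10⁻²⁰) = 2.02×10⁻¹⁰ A = 202 pA

202 pA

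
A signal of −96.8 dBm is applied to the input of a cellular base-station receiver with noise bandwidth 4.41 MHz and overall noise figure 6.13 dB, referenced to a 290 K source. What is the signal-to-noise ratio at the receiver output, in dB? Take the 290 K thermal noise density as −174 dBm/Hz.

4.6 dB

Noise floor: N = −174 + 10 log₁₀(B) + NF
10 log₁₀(4.41×10⁶) = 66.44 dB
N = −174 + 66.44 + 6.13 = −101.43 dBm
SNR = P_sig − N = −96.8 − (−101.43) = 4.63 dB → 4.6 dB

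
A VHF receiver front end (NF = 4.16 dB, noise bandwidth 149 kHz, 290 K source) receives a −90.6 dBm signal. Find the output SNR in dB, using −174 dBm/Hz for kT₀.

Noise floor: N = −174 + 10 log₁₀(B) + NF
10 log₁₀(1.49×10⁵) = 51.73 dB
N = −174 + 51.73 + 4.16 = −118.11 dBm
SNR = P_sig − N = −90.6 − (−118.11) = 27.51 dB → 27.5 dB

27.5 dB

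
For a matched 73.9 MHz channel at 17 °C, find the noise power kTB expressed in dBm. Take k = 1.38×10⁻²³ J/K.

−95.3 dBm

T = 17 °C + 273.15 = 290.15 K
P_n = kTB = 1.38×10⁻²³ × 290.15 × 7.39×10⁷ = 2.96×10⁻¹³ W
In dBm: 10 log₁₀(2.96×10⁻¹³ / 10⁻³) = −95.3 dBm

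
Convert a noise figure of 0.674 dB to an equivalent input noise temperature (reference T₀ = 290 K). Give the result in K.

F = 10^(0.674/10) = 1.16788
T_e = (F − 1)·T₀ = (1.16788 − 1) × 290 = 48.7 K

48.7 K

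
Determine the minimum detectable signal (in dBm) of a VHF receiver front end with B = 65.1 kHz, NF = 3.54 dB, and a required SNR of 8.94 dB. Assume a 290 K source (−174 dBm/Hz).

Sensitivity = −174 + 10 log₁₀(B) + NF + SNR_min
= −174 + 48.14 + 3.54 + 8.94
= −113.38 dBm → −113.4 dBm

−113.4 dBm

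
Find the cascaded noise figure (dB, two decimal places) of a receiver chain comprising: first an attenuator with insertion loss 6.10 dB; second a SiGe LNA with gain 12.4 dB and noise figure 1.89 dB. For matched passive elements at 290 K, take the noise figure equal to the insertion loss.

Convert to linear (a loss of L dB is a gain of −L dB): F_i = 10^(NF_i/10), G_i = 10^(G_i,dB/10)
  Stage 1: F_1 = 10^(6.10/10) = 4.074, G_1 = 10^(−6.10/10) = 0.2455
  Stage 2: F_2 = 10^(1.89/10) = 1.545, G_2 = 10^(12.4/10) = 17.38
Friis cascade:
  F = 4.074 + (1.545 − 1)/0.2455 = 6.295
NF = 10 log₁₀(6.295) = 7.99 dB

7.99 dB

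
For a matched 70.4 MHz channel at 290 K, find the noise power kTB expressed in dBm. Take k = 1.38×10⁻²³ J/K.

−95.5 dBm

P_n = kTB = 1.38×10⁻²³ × 290 × 7.04×10⁷ = 2.82×10⁻¹³ W
In dBm: 10 log₁₀(2.82×10⁻¹³ / 10⁻³) = −95.5 dBm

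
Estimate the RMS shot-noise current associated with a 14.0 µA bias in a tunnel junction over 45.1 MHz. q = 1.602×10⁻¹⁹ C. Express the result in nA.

I_n = √(2qI·B)
2qI·B = 2 × 1.602×10⁻¹⁹ × 1.40×10⁻⁵ × 4.51×10⁷ = 2.02×10⁻¹⁶ A²
I_n = √(2.02×10⁻¹⁶) = 1.42×10⁻⁸ A = 14.2 nA

14.2 nA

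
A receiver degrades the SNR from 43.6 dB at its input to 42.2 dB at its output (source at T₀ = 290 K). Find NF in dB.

NF (dB) = SNR_in(dB) − SNR_out(dB) when the source is at T₀
NF = 43.6 − 42.2 = 1.4 dB

1.4 dB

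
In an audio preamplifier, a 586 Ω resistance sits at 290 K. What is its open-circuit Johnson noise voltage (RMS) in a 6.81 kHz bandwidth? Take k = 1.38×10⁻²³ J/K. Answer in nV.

V_n = √(4kTRB)
4kTRB = 4 × 1.38×10⁻²³ × 290 × 5.86×10² × 6.81×10³ = 6.39×10⁻¹⁴ V²
V_n = √(6.39×10⁻¹⁴) = 2.53×10⁻⁷ V = 253 nV

253 nV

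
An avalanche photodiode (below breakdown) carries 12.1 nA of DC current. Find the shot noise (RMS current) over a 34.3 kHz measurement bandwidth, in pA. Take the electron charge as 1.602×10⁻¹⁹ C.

I_n = √(2qI·B)
2qI·B = 2 × 1.602×10⁻¹⁹ × 1.21×10⁻⁸ × 3.43×10⁴ = 1.33×10⁻²² A²
I_n = √(1.33×10⁻²²) = 1.15×10⁻¹¹ A = 11.5 pA

11.5 pA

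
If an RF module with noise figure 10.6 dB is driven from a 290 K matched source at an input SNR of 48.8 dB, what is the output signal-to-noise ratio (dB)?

38.2 dB

By definition F = SNR_in/SNR_out, so in dB: SNR_out = SNR_in − NF
SNR_out = 48.8 − 10.6 = 38.2 dB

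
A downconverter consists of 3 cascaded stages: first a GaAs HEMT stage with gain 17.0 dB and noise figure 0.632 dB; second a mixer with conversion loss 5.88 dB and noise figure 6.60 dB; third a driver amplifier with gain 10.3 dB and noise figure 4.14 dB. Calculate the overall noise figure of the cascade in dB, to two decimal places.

Convert to linear (a loss of L dB is a gain of −L dB): F_i = 10^(NF_i/10), G_i = 10^(G_i,dB/10)
  Stage 1: F_1 = 10^(0.632/10) = 1.157, G_1 = 10^(17.0/10) = 50.12
  Stage 2: F_2 = 10^(6.60/10) = 4.571, G_2 = 10^(−5.88/10) = 0.2582
  Stage 3: F_3 = 10^(4.14/10) = 2.594, G_3 = 10^(10.3/10) = 10.72
Friis cascade:
  F = 1.157 + (4.571 − 1)/50.12 + (2.594 − 1)/12.94 = 1.351
NF = 10 log₁₀(1.351) = 1.31 dB

1.31 dB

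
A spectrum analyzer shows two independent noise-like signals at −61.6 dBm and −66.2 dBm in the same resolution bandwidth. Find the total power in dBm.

−60.3 dBm

Convert to linear, add, convert back:
P₁ = 6.92×10⁻¹⁰ W, P₂ = 2.40×10⁻¹⁰ W
P_tot = 9.32×10⁻¹⁰ W → 10 log₁₀(P_tot / 10⁻³) = −60.3 dBm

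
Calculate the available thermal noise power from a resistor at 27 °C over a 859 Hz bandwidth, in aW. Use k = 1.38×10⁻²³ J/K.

3.56 aW

T = 27 °C + 273.15 = 300.15 K
P_n = kTB = 1.38×10⁻²³ × 300.15 × 8.59×10² = 3.56×10⁻¹⁸ W = 3.56 aW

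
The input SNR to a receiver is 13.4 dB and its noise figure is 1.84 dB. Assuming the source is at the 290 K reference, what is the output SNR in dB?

By definition F = SNR_in/SNR_out, so in dB: SNR_out = SNR_in − NF
SNR_out = 13.4 − 1.84 = 11.56 dB

11.56 dB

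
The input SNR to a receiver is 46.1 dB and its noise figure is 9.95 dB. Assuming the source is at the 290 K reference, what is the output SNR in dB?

By definition F = SNR_in/SNR_out, so in dB: SNR_out = SNR_in − NF
SNR_out = 46.1 − 9.95 = 36.15 dB

36.15 dB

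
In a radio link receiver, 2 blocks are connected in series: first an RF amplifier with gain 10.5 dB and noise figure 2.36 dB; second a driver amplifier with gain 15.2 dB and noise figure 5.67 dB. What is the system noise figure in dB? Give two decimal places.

2.93 dB

Convert to linear (a loss of L dB is a gain of −L dB): F_i = 10^(NF_i/10), G_i = 10^(G_i,dB/10)
  Stage 1: F_1 = 10^(2.36/10) = 1.722, G_1 = 10^(10.5/10) = 11.22
  Stage 2: F_2 = 10^(5.67/10) = 3.690, G_2 = 10^(15.2/10) = 33.11
Friis cascade:
  F = 1.722 + (3.690 − 1)/11.22 = 1.962
NF = 10 log₁₀(1.962) = 2.93 dB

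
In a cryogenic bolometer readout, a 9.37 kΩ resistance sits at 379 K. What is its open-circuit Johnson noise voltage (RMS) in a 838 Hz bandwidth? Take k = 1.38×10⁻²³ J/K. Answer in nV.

V_n = √(4kTRB)
4kTRB = 4 × 1.38×10⁻²³ × 379 × 9.37×10³ × 8.38×10² = 1.64×10⁻¹³ V²
V_n = √(1.64×10⁻¹³) = 4.05×10⁻⁷ V = 405 nV

405 nV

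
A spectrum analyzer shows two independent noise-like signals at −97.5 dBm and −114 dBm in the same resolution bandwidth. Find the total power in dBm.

Convert to linear, add, convert back:
P₁ = 1.78×10⁻¹³ W, P₂ = 3.98×10⁻¹⁵ W
P_tot = 1.82×10⁻¹³ W → 10 log₁₀(P_tot / 10⁻³) = −97.4 dBm

−97.4 dBm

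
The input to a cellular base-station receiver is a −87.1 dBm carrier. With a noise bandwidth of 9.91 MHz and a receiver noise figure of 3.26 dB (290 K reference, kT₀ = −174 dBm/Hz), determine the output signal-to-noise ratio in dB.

Noise floor: N = −174 + 10 log₁₀(B) + NF
10 log₁₀(9.91×10⁶) = 69.96 dB
N = −174 + 69.96 + 3.26 = −100.78 dBm
SNR = P_sig − N = −87.1 − (−100.78) = 13.68 dB → 13.7 dB

13.7 dB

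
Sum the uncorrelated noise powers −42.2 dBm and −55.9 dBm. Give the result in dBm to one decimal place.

Convert to linear, add, convert back:
P₁ = 6.03×10⁻⁸ W, P₂ = 2.57×10⁻⁹ W
P_tot = 6.28×10⁻⁸ W → 10 log₁₀(P_tot / 10⁻³) = −42.0 dBm

−42.0 dBm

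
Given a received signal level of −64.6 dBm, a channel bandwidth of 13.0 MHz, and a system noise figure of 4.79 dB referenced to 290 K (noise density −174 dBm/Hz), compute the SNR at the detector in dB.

Noise floor: N = −174 + 10 log₁₀(B) + NF
10 log₁₀(1.30×10⁷) = 71.14 dB
N = −174 + 71.14 + 4.79 = −98.07 dBm
SNR = P_sig − N = −64.6 − (−98.07) = 33.47 dB → 33.5 dB

33.5 dB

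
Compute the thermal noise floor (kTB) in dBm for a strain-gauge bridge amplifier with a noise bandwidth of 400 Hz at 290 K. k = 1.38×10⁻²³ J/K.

P_n = kTB = 1.38×10⁻²³ × 290 × 4.00×10² = 1.60×10⁻¹⁸ W
In dBm: 10 log₁₀(1.60×10⁻¹⁸ / 10⁻³) = −148.0 dBm

−148.0 dBm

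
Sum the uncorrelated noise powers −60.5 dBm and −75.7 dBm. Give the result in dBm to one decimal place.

Convert to linear, add, convert back:
P₁ = 8.91×10⁻¹⁰ W, P₂ = 2.69×10⁻¹¹ W
P_tot = 9.18×10⁻¹⁰ W → 10 log₁₀(P_tot / 10⁻³) = −60.4 dBm

−60.4 dBm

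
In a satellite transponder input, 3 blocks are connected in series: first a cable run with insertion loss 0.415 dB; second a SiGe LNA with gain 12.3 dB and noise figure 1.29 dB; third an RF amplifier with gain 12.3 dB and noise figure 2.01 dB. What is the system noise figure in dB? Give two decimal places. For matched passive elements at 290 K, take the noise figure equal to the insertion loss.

Convert to linear (a loss of L dB is a gain of −L dB): F_i = 10^(NF_i/10), G_i = 10^(G_i,dB/10)
  Stage 1: F_1 = 10^(0.415/10) = 1.100, G_1 = 10^(−0.415/10) = 0.9089
  Stage 2: F_2 = 10^(1.29/10) = 1.346, G_2 = 10^(12.3/10) = 16.98
  Stage 3: F_3 = 10^(2.01/10) = 1.589, G_3 = 10^(12.3/10) = 16.98
Friis cascade:
  F = 1.100 + (1.346 − 1)/0.9089 + (1.589 − 1)/15.43 = 1.519
NF = 10 log₁₀(1.519) = 1.82 dB

1.82 dB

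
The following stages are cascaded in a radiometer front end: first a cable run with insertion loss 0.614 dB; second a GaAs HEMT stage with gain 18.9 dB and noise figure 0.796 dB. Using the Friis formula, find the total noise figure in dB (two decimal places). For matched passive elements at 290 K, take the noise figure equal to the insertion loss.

1.41 dB

Convert to linear (a loss of L dB is a gain of −L dB): F_i = 10^(NF_i/10), G_i = 10^(G_i,dB/10)
  Stage 1: F_1 = 10^(0.614/10) = 1.152, G_1 = 10^(−0.614/10) = 0.8682
  Stage 2: F_2 = 10^(0.796/10) = 1.201, G_2 = 10^(18.9/10) = 77.62
Friis cascade:
  F = 1.152 + (1.201 − 1)/0.8682 = 1.384
NF = 10 log₁₀(1.384) = 1.41 dB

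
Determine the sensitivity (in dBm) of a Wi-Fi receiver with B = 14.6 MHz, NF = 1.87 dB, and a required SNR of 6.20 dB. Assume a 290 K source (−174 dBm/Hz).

−94.3 dBm

Sensitivity = −174 + 10 log₁₀(B) + NF + SNR_min
= −174 + 71.64 + 1.87 + 6.20
= −94.29 dBm → −94.3 dBm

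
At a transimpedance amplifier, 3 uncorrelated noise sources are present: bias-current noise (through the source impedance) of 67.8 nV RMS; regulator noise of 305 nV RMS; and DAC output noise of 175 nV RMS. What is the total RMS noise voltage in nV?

Uncorrelated sources add in power (mean-square): V_tot = √(ΣV_i²)
V_tot = √[(6.78×10⁻⁸)² + (3.05×10⁻⁷)² + (1.75×10⁻⁷)²] = 3.58×10⁻⁷ V = 358 nV

358 nV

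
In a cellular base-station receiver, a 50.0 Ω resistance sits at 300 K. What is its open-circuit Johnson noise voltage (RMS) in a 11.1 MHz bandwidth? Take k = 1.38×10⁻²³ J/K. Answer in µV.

V_n = √(4kTRB)
4kTRB = 4 × 1.38×10⁻²³ × 300 × 5.00×10¹ × 1.11×10⁷ = 9.19×10⁻¹² V²
V_n = √(9.19×10⁻¹²) = 3.03×10⁻⁶ V = 3.03 µV

3.03 µV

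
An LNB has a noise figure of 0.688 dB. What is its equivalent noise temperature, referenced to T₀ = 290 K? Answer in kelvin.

F = 10^(0.688/10) = 1.17166
T_e = (F − 1)·T₀ = (1.17166 − 1) × 290 = 49.8 K

49.8 K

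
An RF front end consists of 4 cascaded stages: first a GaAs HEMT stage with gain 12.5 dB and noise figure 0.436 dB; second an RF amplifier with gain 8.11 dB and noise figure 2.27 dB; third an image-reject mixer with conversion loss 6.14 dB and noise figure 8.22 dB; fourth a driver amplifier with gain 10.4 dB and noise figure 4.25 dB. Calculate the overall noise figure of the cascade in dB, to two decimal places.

Convert to linear (a loss of L dB is a gain of −L dB): F_i = 10^(NF_i/10), G_i = 10^(G_i,dB/10)
  Stage 1: F_1 = 10^(0.436/10) = 1.106, G_1 = 10^(12.5/10) = 17.78
  Stage 2: F_2 = 10^(2.27/10) = 1.687, G_2 = 10^(8.11/10) = 6.471
  Stage 3: F_3 = 10^(8.22/10) = 6.637, G_3 = 10^(−6.14/10) = 0.2432
  Stage 4: F_4 = 10^(4.25/10) = 2.661, G_4 = 10^(10.4/10) = 10.96
Friis cascade:
  F = 1.106 + (1.687 − 1)/17.78 + (6.637 − 1)/115.1 + (2.661 − 1)/27.99 = 1.253
NF = 10 log₁₀(1.253) = 0.98 dB

0.98 dB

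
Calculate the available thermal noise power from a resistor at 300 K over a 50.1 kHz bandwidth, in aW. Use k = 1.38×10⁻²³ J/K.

P_n = kTB = 1.38×10⁻²³ × 300 × 5.01×10⁴ = 2.07×10⁻¹⁶ W = 207 aW

207 aW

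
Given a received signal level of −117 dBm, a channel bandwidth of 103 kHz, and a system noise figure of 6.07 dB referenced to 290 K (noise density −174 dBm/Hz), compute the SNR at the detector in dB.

0.8 dB

Noise floor: N = −174 + 10 log₁₀(B) + NF
10 log₁₀(1.03×10⁵) = 50.13 dB
N = −174 + 50.13 + 6.07 = −117.80 dBm
SNR = P_sig − N = −117 − (−117.80) = 0.80 dB → 0.8 dB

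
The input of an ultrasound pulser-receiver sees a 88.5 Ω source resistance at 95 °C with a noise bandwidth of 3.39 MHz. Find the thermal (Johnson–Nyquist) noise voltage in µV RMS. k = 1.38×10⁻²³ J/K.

2.47 µV

T = 95 °C + 273.15 = 368.15 K
V_n = √(4kTRB)
4kTRB = 4 × 1.38×10⁻²³ × 368.15 × 8.85×10¹ × 3.39×10⁶ = 6.10×10⁻¹² V²
V_n = √(6.10×10⁻¹²) = 2.47×10⁻⁶ V = 2.47 µV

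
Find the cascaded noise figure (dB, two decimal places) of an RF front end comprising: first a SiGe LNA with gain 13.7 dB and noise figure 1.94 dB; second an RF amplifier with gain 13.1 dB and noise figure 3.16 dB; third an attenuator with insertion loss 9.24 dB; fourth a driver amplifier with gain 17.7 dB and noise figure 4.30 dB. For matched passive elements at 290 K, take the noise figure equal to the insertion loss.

Convert to linear (a loss of L dB is a gain of −L dB): F_i = 10^(NF_i/10), G_i = 10^(G_i,dB/10)
  Stage 1: F_1 = 10^(1.94/10) = 1.563, G_1 = 10^(13.7/10) = 23.44
  Stage 2: F_2 = 10^(3.16/10) = 2.070, G_2 = 10^(13.1/10) = 20.42
  Stage 3: F_3 = 10^(9.24/10) = 8.395, G_3 = 10^(−9.24/10) = 0.1191
  Stage 4: F_4 = 10^(4.30/10) = 2.692, G_4 = 10^(17.7/10) = 58.88
Friis cascade:
  F = 1.563 + (2.070 − 1)/23.44 + (8.395 − 1)/478.6 + (2.692 − 1)/57.02 = 1.654
NF = 10 log₁₀(1.654) = 2.19 dB

2.19 dB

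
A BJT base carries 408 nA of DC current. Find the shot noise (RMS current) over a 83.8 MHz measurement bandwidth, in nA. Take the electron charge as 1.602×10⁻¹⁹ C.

3.31 nA

I_n = √(2qI·B)
2qI·B = 2 × 1.602×10⁻¹⁹ × 4.08×10⁻⁷ × 8.38×10⁷ = 1.10×10⁻¹⁷ A²
I_n = √(1.10×10⁻¹⁷) = 3.31×10⁻⁹ A = 3.31 nA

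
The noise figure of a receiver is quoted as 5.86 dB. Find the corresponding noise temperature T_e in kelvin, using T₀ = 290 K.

F = 10^(5.86/10) = 3.85478
T_e = (F − 1)·T₀ = (3.85478 − 1) × 290 = 828 K

828 K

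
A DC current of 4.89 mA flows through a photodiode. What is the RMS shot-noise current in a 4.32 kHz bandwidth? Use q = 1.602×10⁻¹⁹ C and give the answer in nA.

I_n = √(2qI·B)
2qI·B = 2 × 1.602×10⁻¹⁹ × 4.89×10⁻³ × 4.32×10³ = 6.77×10⁻¹⁸ A²
I_n = √(6.77×10⁻¹⁸) = 2.60×10⁻⁹ A = 2.60 nA

2.60 nA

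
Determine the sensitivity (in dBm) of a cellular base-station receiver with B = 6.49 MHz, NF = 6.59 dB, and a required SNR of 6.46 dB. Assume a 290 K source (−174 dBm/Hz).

Sensitivity = −174 + 10 log₁₀(B) + NF + SNR_min
= −174 + 68.12 + 6.59 + 6.46
= −92.83 dBm → −92.8 dBm

−92.8 dBm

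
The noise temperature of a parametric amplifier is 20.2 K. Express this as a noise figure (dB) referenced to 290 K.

0.292 dB

F = 1 + T_e/T₀ = 1 + 20.2/290 = 1.06966
NF = 10 log₁₀(1.06966) = 0.292 dB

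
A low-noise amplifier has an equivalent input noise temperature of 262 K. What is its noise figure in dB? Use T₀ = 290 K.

2.80 dB

F = 1 + T_e/T₀ = 1 + 262/290 = 1.90345
NF = 10 log₁₀(1.90345) = 2.80 dB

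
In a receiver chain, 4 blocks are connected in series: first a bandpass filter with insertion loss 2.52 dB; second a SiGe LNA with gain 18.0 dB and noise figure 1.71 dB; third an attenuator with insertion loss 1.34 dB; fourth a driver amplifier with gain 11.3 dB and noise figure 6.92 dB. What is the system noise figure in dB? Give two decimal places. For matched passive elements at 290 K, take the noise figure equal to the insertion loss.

4.49 dB

Convert to linear (a loss of L dB is a gain of −L dB): F_i = 10^(NF_i/10), G_i = 10^(G_i,dB/10)
  Stage 1: F_1 = 10^(2.52/10) = 1.786, G_1 = 10^(−2.52/10) = 0.5598
  Stage 2: F_2 = 10^(1.71/10) = 1.483, G_2 = 10^(18.0/10) = 63.10
  Stage 3: F_3 = 10^(1.34/10) = 1.361, G_3 = 10^(−1.34/10) = 0.7345
  Stage 4: F_4 = 10^(6.92/10) = 4.920, G_4 = 10^(11.3/10) = 13.49
Friis cascade:
  F = 1.786 + (1.483 − 1)/0.5598 + (1.361 − 1)/35.32 + (4.920 − 1)/25.94 = 2.810
NF = 10 log₁₀(2.810) = 4.49 dB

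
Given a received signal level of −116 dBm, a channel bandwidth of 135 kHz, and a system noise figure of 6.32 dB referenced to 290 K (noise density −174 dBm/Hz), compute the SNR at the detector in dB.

0.4 dB

Noise floor: N = −174 + 10 log₁₀(B) + NF
10 log₁₀(1.35×10⁵) = 51.3 dB
N = −174 + 51.3 + 6.32 = −116.38 dBm
SNR = P_sig − N = −116 − (−116.38) = 0.38 dB → 0.4 dB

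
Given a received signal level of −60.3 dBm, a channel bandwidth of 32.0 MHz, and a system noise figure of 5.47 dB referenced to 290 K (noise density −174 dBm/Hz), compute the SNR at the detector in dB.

Noise floor: N = −174 + 10 log₁₀(B) + NF
10 log₁₀(3.20×10⁷) = 75.05 dB
N = −174 + 75.05 + 5.47 = −93.48 dBm
SNR = P_sig − N = −60.3 − (−93.48) = 33.18 dB → 33.2 dB

33.2 dB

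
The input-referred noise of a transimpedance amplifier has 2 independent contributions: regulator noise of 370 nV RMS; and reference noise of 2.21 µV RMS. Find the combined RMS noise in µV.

Uncorrelated sources add in power (mean-square): V_tot = √(ΣV_i²)
V_tot = √[(3.70×10⁻⁷)² + (2.21×10⁻⁶)²] = 2.24×10⁻⁶ V = 2.24 µV

2.24 µV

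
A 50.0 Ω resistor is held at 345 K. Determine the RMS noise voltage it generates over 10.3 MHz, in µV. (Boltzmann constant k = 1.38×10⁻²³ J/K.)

V_n = √(4kTRB)
4kTRB = 4 × 1.38×10⁻²³ × 345 × 5.00×10¹ × 1.03×10⁷ = 9.81×10⁻¹² V²
V_n = √(9.81×10⁻¹²) = 3.13×10⁻⁶ V = 3.13 µV

3.13 µV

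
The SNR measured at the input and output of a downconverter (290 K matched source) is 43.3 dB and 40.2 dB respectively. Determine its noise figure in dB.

NF (dB) = SNR_in(dB) − SNR_out(dB) when the source is at T₀
NF = 43.3 − 40.2 = 3.1 dB

3.1 dB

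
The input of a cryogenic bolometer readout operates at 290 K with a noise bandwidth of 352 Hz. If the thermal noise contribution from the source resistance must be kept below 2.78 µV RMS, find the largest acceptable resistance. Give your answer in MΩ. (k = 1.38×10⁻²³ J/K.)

Johnson–Nyquist: V_n = √(4kTRB) ⇒ R = V_n² / (4kTB)
4kTB = 4 × 1.38×10⁻²³ × 290 × 3.52×10² = 5.63×10⁻¹⁸
R = (2.78×10⁻⁶)² / 5.63×10⁻¹⁸ = 1.37×10⁶ Ω = 1.37 MΩ

1.37 MΩ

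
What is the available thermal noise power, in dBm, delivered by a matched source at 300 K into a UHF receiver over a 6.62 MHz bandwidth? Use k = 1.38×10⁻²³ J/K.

P_n = kTB = 1.38×10⁻²³ × 300 × 6.62×10⁶ = 2.74×10⁻¹⁴ W
In dBm: 10 log₁₀(2.74×10⁻¹⁴ / 10⁻³) = −105.6 dBm

−105.6 dBm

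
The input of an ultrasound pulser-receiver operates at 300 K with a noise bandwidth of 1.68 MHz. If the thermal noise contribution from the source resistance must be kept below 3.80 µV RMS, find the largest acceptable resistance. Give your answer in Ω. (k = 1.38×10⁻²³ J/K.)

519 Ω

Johnson–Nyquist: V_n = √(4kTRB) ⇒ R = V_n² / (4kTB)
4kTB = 4 × 1.38×10⁻²³ × 300 × 1.68×10⁶ = 2.78×10⁻¹⁴
R = (3.80×10⁻⁶)² / 2.78×10⁻¹⁴ = 5.19×10² Ω = 519 Ω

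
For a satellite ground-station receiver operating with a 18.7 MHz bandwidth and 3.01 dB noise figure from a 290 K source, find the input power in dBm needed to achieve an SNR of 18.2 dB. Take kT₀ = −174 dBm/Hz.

−80.1 dBm

Sensitivity = −174 + 10 log₁₀(B) + NF + SNR_min
= −174 + 72.72 + 3.01 + 18.2
= −80.07 dBm → −80.1 dBm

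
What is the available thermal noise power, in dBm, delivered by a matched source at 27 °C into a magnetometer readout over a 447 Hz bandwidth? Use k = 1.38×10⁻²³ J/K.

−147.3 dBm

T = 27 °C + 273.15 = 300.15 K
P_n = kTB = 1.38×10⁻²³ × 300.15 × 4.47×10² = 1.85×10⁻¹⁸ W
In dBm: 10 log₁₀(1.85×10⁻¹⁸ / 10⁻³) = −147.3 dBm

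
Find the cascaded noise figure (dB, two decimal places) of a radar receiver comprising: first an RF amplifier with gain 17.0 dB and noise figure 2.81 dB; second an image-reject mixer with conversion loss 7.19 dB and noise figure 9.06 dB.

Convert to linear (a loss of L dB is a gain of −L dB): F_i = 10^(NF_i/10), G_i = 10^(G_i,dB/10)
  Stage 1: F_1 = 10^(2.81/10) = 1.910, G_1 = 10^(17.0/10) = 50.12
  Stage 2: F_2 = 10^(9.06/10) = 8.054, G_2 = 10^(−7.19/10) = 0.1910
Friis cascade:
  F = 1.910 + (8.054 − 1)/50.12 = 2.051
NF = 10 log₁₀(2.051) = 3.12 dB

3.12 dB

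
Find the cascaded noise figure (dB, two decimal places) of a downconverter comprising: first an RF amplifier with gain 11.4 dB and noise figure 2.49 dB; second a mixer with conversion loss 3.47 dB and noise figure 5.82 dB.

Convert to linear (a loss of L dB is a gain of −L dB): F_i = 10^(NF_i/10), G_i = 10^(G_i,dB/10)
  Stage 1: F_1 = 10^(2.49/10) = 1.774, G_1 = 10^(11.4/10) = 13.80
  Stage 2: F_2 = 10^(5.82/10) = 3.819, G_2 = 10^(−3.47/10) = 0.4498
Friis cascade:
  F = 1.774 + (3.819 − 1)/13.80 = 1.978
NF = 10 log₁₀(1.978) = 2.96 dB

2.96 dB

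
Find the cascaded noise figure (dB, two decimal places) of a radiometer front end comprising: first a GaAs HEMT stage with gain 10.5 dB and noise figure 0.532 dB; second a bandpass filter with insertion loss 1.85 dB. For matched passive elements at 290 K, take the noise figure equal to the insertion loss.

0.71 dB

Convert to linear (a loss of L dB is a gain of −L dB): F_i = 10^(NF_i/10), G_i = 10^(G_i,dB/10)
  Stage 1: F_1 = 10^(0.532/10) = 1.130, G_1 = 10^(10.5/10) = 11.22
  Stage 2: F_2 = 10^(1.85/10) = 1.531, G_2 = 10^(−1.85/10) = 0.6531
Friis cascade:
  F = 1.130 + (1.531 − 1)/11.22 = 1.178
NF = 10 log₁₀(1.178) = 0.71 dB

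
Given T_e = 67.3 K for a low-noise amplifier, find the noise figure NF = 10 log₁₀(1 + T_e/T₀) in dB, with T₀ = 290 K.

0.906 dB

F = 1 + T_e/T₀ = 1 + 67.3/290 = 1.23207
NF = 10 log₁₀(1.23207) = 0.906 dB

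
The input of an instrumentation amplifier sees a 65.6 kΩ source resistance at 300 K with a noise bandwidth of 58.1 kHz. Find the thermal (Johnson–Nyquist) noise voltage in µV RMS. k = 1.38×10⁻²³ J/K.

V_n = √(4kTRB)
4kTRB = 4 × 1.38×10⁻²³ × 300 × 6.56×10⁴ × 5.81×10⁴ = 6.31×10⁻¹¹ V²
V_n = √(6.31×10⁻¹¹) = 7.94×10⁻⁶ V = 7.94 µV

7.94 µV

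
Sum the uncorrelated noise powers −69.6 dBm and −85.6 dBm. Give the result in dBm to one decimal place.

Convert to linear, add, convert back:
P₁ = 1.10×10⁻¹⁰ W, P₂ = 2.75×10⁻¹² W
P_tot = 1.12×10⁻¹⁰ W → 10 log₁₀(P_tot / 10⁻³) = −69.5 dBm

−69.5 dBm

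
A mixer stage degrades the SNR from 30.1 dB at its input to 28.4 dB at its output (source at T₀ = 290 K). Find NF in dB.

NF (dB) = SNR_in(dB) − SNR_out(dB) when the source is at T₀
NF = 30.1 − 28.4 = 1.7 dB

1.7 dB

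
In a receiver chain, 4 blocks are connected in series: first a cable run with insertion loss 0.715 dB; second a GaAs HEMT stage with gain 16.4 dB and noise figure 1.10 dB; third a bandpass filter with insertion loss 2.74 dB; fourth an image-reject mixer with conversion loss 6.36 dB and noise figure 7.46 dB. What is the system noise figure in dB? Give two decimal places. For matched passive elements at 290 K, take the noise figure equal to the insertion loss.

Convert to linear (a loss of L dB is a gain of −L dB): F_i = 10^(NF_i/10), G_i = 10^(G_i,dB/10)
  Stage 1: F_1 = 10^(0.715/10) = 1.179, G_1 = 10^(−0.715/10) = 0.8482
  Stage 2: F_2 = 10^(1.10/10) = 1.288, G_2 = 10^(16.4/10) = 43.65
  Stage 3: F_3 = 10^(2.74/10) = 1.879, G_3 = 10^(−2.74/10) = 0.5321
  Stage 4: F_4 = 10^(7.46/10) = 5.572, G_4 = 10^(−6.36/10) = 0.2312
Friis cascade:
  F = 1.179 + (1.288 − 1)/0.8482 + (1.879 − 1)/37.03 + (5.572 − 1)/19.70 = 1.775
NF = 10 log₁₀(1.775) = 2.49 dB

2.49 dB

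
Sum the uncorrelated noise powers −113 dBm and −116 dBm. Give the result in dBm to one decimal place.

Convert to linear, add, convert back:
P₁ = 5.01×10⁻¹⁵ W, P₂ = 2.51×10⁻¹⁵ W
P_tot = 7.52×10⁻¹⁵ W → 10 log₁₀(P_tot / 10⁻³) = −111.2 dBm

−111.2 dBm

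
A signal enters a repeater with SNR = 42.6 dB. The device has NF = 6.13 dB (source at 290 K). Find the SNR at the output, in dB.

By definition F = SNR_in/SNR_out, so in dB: SNR_out = SNR_in − NF
SNR_out = 42.6 − 6.13 = 36.47 dB

36.47 dB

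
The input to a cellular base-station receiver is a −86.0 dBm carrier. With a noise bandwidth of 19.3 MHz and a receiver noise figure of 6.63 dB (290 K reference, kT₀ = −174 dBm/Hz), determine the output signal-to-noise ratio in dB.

8.5 dB

Noise floor: N = −174 + 10 log₁₀(B) + NF
10 log₁₀(1.93×10⁷) = 72.86 dB
N = −174 + 72.86 + 6.63 = −94.51 dBm
SNR = P_sig − N = −86.0 − (−94.51) = 8.51 dB → 8.5 dB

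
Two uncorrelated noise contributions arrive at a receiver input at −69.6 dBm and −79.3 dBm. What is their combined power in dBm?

Convert to linear, add, convert back:
P₁ = 1.10×10⁻¹⁰ W, P₂ = 1.17×10⁻¹¹ W
P_tot = 1.21×10⁻¹⁰ W → 10 log₁₀(P_tot / 10⁻³) = −69.2 dBm

−69.2 dBm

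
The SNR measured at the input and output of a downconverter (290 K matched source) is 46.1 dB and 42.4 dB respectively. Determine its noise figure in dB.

3.7 dB

NF (dB) = SNR_in(dB) − SNR_out(dB) when the source is at T₀
NF = 46.1 − 42.4 = 3.7 dB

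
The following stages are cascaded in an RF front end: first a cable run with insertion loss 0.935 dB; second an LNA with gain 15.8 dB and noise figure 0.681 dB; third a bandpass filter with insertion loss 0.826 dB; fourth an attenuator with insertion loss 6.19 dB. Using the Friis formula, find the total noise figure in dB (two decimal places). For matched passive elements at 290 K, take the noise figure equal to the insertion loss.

1.99 dB

Convert to linear (a loss of L dB is a gain of −L dB): F_i = 10^(NF_i/10), G_i = 10^(G_i,dB/10)
  Stage 1: F_1 = 10^(0.935/10) = 1.240, G_1 = 10^(−0.935/10) = 0.8063
  Stage 2: F_2 = 10^(0.681/10) = 1.170, G_2 = 10^(15.8/10) = 38.02
  Stage 3: F_3 = 10^(0.826/10) = 1.209, G_3 = 10^(−0.826/10) = 0.8268
  Stage 4: F_4 = 10^(6.19/10) = 4.159, G_4 = 10^(−6.19/10) = 0.2404
Friis cascade:
  F = 1.240 + (1.170 − 1)/0.8063 + (1.209 − 1)/30.65 + (4.159 − 1)/25.35 = 1.582
NF = 10 log₁₀(1.582) = 1.99 dB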